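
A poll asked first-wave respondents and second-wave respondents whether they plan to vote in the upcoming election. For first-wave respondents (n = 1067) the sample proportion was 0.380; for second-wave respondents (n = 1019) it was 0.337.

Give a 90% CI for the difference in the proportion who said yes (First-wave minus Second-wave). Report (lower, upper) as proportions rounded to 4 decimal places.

The two standard errors are √(0.3800×0.6200/1067) = 0.01486 and √(0.3370×0.6630/1019) = 0.01481.
Because the samples are independent, SE_diff = √(0.01486² + 0.01481²) = 0.02098.
Using z* = 1.645 for 90%, ME = 1.645 × 0.02098 = 0.03451.
p̂₁ − p̂₂ = 0.0430; interval 0.0430 ± 0.03451 gives (0.0085, 0.0775).

(0.0085, 0.0775)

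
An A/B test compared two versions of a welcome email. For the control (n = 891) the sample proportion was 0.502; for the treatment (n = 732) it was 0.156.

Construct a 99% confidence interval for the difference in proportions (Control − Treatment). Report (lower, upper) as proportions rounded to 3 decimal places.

(0.291, 0.401)

Each SE is √(p̂(1−p̂)/n): √(0.5020·0.4980/891) = 0.01675 and √(0.1560·0.8440/732) = 0.01341.
SE(p̂₁ − p̂₂) = √(SE₁² + SE₂²) = √(0.0002805625 + 0.0001798281) = 0.02146, since the two samples are independent.
At 99% confidence z* = 2.576; margin = 2.576 × 0.02146 = 0.05528.
The difference is 0.5020 − 0.1560 = 0.3460, so the interval is 0.3460 ± 0.05528 = (0.291, 0.401).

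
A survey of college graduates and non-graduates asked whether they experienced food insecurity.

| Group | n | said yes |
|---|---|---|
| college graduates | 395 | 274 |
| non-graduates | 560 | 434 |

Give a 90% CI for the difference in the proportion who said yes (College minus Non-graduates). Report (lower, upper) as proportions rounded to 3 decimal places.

(-0.129, -0.033)

p̂₁ = 274/395 = 0.6937 and p̂₂ = 434/560 = 0.7750.
SE₁ = √(p̂₁(1−p̂₁)/n₁) = √(0.6937·0.3063/395) = 0.02319; SE₂ = √(0.7750·0.2250/560) = 0.01765.
Independent samples: SE of the difference = √(SE₁² + SE₂²) = √(0.0005377761 + 0.0003115225) = 0.02914.
z* for 90% confidence is 1.645, so the margin of error is 1.645 × 0.02914 = 0.04794.
Point estimate p̂₁ − p̂₂ = 0.6937 − 0.7750 = -0.0813.
-0.0813 ± 0.04794 → (-0.129, -0.033).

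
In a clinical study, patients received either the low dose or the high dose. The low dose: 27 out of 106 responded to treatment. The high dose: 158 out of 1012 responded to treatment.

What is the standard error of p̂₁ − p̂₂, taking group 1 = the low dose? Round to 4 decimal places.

p̂₁ = 27/106 = 0.2547 and p̂₂ = 158/1012 = 0.1561.
SE₁ = √(p̂₁(1−p̂₁)/n₁) = √(0.2547·0.7453/106) = 0.04232; SE₂ = √(0.1561·0.8439/1012) = 0.01141.
Independent samples: SE of the difference = √(SE₁² + SE₂²) = √(0.0017909824 + 0.0001301881) = 0.04383.

0.0438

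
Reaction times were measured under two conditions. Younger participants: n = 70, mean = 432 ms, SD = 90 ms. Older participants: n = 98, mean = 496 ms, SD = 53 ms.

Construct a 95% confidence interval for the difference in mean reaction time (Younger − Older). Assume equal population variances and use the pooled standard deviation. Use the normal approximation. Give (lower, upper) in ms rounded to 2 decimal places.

s_p = √[((n₁−1)s₁² + (n₂−1)s₂²)/(n₁+n₂−2)] = √[(69·90² + 97·53²)/166] = 70.7691.
SE = 70.7691·√(1/70 + 1/98) = 11.0748.
With z* = 1.960, margin = 1.960 × 11.0748 = 21.7066.
x̄₁ − x̄₂ = 432 − 496 = -64.0000; interval -64.0000 ± 21.7066 = (-85.71, -42.29).

(-85.71, -42.29)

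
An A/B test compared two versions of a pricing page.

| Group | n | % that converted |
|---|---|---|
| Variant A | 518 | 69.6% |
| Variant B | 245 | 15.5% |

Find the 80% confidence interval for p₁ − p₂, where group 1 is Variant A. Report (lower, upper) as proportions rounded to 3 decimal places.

(0.502, 0.580)

The two standard errors are √(0.6960×0.3040/518) = 0.02021 and √(0.1550×0.8450/245) = 0.02312.
Because the samples are independent, SE_diff = √(0.02021² + 0.02312²) = 0.03071.
Using z* = 1.282 for 80%, ME = 1.282 × 0.03071 = 0.03937.
p̂₁ − p̂₂ = 0.5410; interval 0.5410 ± 0.03937 gives (0.502, 0.580).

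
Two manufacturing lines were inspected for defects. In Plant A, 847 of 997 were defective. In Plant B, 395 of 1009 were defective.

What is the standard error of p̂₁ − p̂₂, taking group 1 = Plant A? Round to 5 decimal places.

0.01909

First, p̂₁ = 847/997 = 0.8495; p̂₂ = 395/1009 = 0.3915.
The two standard errors are √(0.8495×0.1505/997) = 0.01132 and √(0.3915×0.6085/1009) = 0.01537.
Because the samples are independent, SE_diff = √(0.01132² + 0.01537²) = 0.01909.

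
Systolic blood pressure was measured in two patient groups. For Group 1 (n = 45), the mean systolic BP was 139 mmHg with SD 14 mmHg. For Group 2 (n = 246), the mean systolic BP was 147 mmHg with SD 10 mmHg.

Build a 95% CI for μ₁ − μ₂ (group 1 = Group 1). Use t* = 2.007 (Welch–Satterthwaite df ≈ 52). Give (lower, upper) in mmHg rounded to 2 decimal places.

Per-group SEs: s₁/√n₁ = 14/√45 = 2.0870, s₂/√n₂ = 10/√246 = 0.6376.
Unpooled SE of the difference: √(4.355569 + 0.40653376) = 2.1822.
Margin of error = t* · SE = 2.007 × 2.1822 = 4.3797.
x̄₁ − x̄₂ = 139 − 147 = -8.0000.
CI: -8.0000 ± 4.3797 = (-12.38, -3.62).

(-12.38, -3.62)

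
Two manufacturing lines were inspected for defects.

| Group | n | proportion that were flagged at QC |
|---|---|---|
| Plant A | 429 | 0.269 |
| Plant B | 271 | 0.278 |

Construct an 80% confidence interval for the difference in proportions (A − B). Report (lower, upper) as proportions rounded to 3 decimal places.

SE₁ = √(p̂₁(1−p̂₁)/n₁) = √(0.2690·0.7310/429) = 0.02141; SE₂ = √(0.2780·0.7220/271) = 0.02721.
Independent samples: SE of the difference = √(SE₁² + SE₂²) = √(0.0004583881 + 0.0007403841) = 0.03462.
z* for 80% confidence is 1.282, so the margin of error is 1.282 × 0.03462 = 0.04438.
Point estimate p̂₁ − p̂₂ = 0.2690 − 0.2780 = -0.0090.
-0.0090 ± 0.04438 → (-0.053, 0.035).

(-0.053, 0.035)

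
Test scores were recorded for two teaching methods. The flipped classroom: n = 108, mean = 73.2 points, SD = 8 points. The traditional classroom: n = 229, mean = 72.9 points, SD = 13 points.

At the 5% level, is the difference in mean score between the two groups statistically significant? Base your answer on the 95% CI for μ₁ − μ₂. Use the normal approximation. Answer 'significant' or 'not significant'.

not significant

Per-group SEs: s₁/√n₁ = 8/√108 = 0.7698, s₂/√n₂ = 13/√229 = 0.8591.
Unpooled SE of the difference: √(0.59259204 + 0.73805281) = 1.1535.
Margin of error = z* · SE = 1.960 × 1.1535 = 2.2609.
x̄₁ − x̄₂ = 73.2 − 72.9 = 0.3000.
CI: 0.3000 ± 2.2609 = (-1.9609, 2.5609).
The interval (-1.9609, 2.5609) contains 0, so the difference is not significant.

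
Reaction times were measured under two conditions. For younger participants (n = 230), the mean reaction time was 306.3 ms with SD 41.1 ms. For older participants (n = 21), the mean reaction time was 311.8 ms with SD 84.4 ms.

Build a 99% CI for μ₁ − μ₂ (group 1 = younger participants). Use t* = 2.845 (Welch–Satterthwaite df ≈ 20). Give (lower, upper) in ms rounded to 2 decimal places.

(-58.46, 47.46)

Per-group SEs: s₁/√n₁ = 41.1/√230 = 2.7101, s₂/√n₂ = 84.4/√21 = 18.4176.
Unpooled SE of the difference: √(7.34464201 + 339.20798976) = 18.6159.
Margin of error = t* · SE = 2.845 × 18.6159 = 52.9622.
x̄₁ − x̄₂ = 306.3 − 311.8 = -5.5000.
CI: -5.5000 ± 52.9622 = (-58.46, 47.46).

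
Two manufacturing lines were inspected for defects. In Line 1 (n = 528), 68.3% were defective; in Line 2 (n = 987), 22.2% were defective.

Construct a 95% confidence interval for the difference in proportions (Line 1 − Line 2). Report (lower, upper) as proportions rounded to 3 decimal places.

(0.414, 0.508)

Each SE is √(p̂(1−p̂)/n): √(0.6830·0.3170/528) = 0.02025 and √(0.2220·0.7780/987) = 0.01323.
SE(p̂₁ − p̂₂) = √(SE₁² + SE₂²) = √(0.0004100625 + 0.0001750329) = 0.02419, since the two samples are independent.
At 95% confidence z* = 1.960; margin = 1.960 × 0.02419 = 0.04741.
The difference is 0.6830 − 0.2220 = 0.4610, so the interval is 0.4610 ± 0.04741 = (0.414, 0.508).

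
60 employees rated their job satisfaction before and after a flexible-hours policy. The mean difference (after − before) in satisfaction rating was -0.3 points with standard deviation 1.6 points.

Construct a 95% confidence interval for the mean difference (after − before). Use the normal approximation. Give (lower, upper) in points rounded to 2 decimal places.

Paired design: SE = s_d/√n = 1.6/√60 = 0.2066.
z* = 1.960; margin of error = 1.960 × 0.2066 = 0.4049.
-0.3 ± 0.4049 → (-0.70, 0.10).

(-0.70, 0.10)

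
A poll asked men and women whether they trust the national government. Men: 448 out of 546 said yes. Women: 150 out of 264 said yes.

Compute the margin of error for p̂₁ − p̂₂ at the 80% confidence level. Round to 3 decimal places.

0.044

First, p̂₁ = 448/546 = 0.8205; p̂₂ = 150/264 = 0.5682.
The two standard errors are √(0.8205×0.1795/546) = 0.01642 and √(0.5682×0.4318/264) = 0.03049.
Because the samples are independent, SE_diff = √(0.01642² + 0.03049²) = 0.03463.
Using z* = 1.282 for 80%, ME = 1.282 × 0.03463 = 0.04440.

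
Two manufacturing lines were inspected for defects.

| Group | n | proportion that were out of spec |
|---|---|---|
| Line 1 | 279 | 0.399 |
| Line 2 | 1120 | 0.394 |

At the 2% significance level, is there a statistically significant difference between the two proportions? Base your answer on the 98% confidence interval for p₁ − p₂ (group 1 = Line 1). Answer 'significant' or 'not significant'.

Each SE is √(p̂(1−p̂)/n): √(0.3990·0.6010/279) = 0.02932 and √(0.3940·0.6060/1120) = 0.01460.
SE(p̂₁ − p̂₂) = √(SE₁² + SE₂²) = √(0.0008596624 + 0.00021316) = 0.03275, since the two samples are independent.
At 98% confidence z* = 2.326; margin = 2.326 × 0.03275 = 0.07618.
The difference is 0.3990 − 0.3940 = 0.0050, so the interval is 0.0050 ± 0.07618 = (-0.07118, 0.08118).
The interval (-0.07118, 0.08118) contains 0, so the difference is not significant.

not significant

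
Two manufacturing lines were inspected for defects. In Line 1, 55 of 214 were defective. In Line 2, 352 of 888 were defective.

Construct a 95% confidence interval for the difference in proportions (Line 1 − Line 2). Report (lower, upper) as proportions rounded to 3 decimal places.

(-0.206, -0.073)

p̂₁ = 55/214 = 0.2570 and p̂₂ = 352/888 = 0.3964.
SE₁ = √(p̂₁(1−p̂₁)/n₁) = √(0.2570·0.7430/214) = 0.02987; SE₂ = √(0.3964·0.6036/888) = 0.01641.
Independent samples: SE of the difference = √(SE₁² + SE₂²) = √(0.0008922169 + 0.0002692881) = 0.03408.
z* for 95% confidence is 1.960, so the margin of error is 1.960 × 0.03408 = 0.06680.
Point estimate p̂₁ − p̂₂ = 0.2570 − 0.3964 = -0.1394.
-0.1394 ± 0.06680 → (-0.206, -0.073).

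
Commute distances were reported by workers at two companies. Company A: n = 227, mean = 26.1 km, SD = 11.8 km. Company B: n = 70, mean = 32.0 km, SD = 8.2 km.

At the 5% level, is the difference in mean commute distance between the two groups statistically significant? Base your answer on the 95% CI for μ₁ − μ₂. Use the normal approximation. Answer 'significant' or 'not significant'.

Per-group SEs: s₁/√n₁ = 11.8/√227 = 0.7832, s₂/√n₂ = 8.2/√70 = 0.9801.
Unpooled SE of the difference: √(0.61340224 + 0.96059601) = 1.2546.
Margin of error = z* · SE = 1.960 × 1.2546 = 2.4590.
x̄₁ − x̄₂ = 26.1 − 32.0 = -5.9000.
CI: -5.9000 ± 2.4590 = (-8.3590, -3.4410).
The interval (-8.3590, -3.4410) does not contain 0, so the difference is significant.

significant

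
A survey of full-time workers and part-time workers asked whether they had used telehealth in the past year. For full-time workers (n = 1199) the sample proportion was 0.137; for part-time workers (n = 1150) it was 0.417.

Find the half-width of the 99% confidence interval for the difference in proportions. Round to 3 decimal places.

The two standard errors are √(0.1370×0.8630/1199) = 0.00993 and √(0.4170×0.5830/1150) = 0.01454.
Because the samples are independent, SE_diff = √(0.00993² + 0.01454²) = 0.01761.
Using z* = 2.576 for 99%, ME = 2.576 × 0.01761 = 0.04536.

0.045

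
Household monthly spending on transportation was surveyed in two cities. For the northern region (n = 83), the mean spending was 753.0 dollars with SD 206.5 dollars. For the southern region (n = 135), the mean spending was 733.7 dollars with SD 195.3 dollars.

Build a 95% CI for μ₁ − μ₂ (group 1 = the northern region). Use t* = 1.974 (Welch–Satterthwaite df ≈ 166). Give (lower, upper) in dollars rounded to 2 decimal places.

(-36.40, 75.00)

SE₁ = s₁/√n₁ = 206.5/√83 = 22.6663; SE₂ = 195.3/√135 = 16.8087.
Independent samples, unequal variances: SE_diff = √(SE₁² + SE₂²) = √(513.76115569 + 282.53239569) = 28.2187.
t* = 1.974, so margin of error = 1.974 × 28.2187 = 55.7037.
Difference in means = 753.0 − 733.7 = 19.3000.
19.3000 ± 55.7037 → (-36.40, 75.00).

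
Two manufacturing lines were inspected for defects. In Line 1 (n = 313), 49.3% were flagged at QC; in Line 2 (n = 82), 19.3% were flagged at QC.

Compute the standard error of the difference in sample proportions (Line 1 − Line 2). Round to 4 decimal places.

SE₁ = √(p̂₁(1−p̂₁)/n₁) = √(0.4930·0.5070/313) = 0.02826; SE₂ = √(0.1930·0.8070/82) = 0.04358.
Independent samples: SE of the difference = √(SE₁² + SE₂²) = √(0.0007986276 + 0.0018992164) = 0.05194.

0.0519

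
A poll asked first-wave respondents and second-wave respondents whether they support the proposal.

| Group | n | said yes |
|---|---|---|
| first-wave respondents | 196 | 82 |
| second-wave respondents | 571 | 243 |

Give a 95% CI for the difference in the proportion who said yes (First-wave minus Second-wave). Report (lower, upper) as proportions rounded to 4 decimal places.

First, p̂₁ = 82/196 = 0.4184; p̂₂ = 243/571 = 0.4256.
The two standard errors are √(0.4184×0.5816/196) = 0.03524 and √(0.4256×0.5744/571) = 0.02069.
Because the samples are independent, SE_diff = √(0.03524² + 0.02069²) = 0.04086.
Using z* = 1.960 for 95%, ME = 1.960 × 0.04086 = 0.08009.
p̂₁ − p̂₂ = -0.0072; interval -0.0072 ± 0.08009 gives (-0.0873, 0.0729).

(-0.0873, 0.0729)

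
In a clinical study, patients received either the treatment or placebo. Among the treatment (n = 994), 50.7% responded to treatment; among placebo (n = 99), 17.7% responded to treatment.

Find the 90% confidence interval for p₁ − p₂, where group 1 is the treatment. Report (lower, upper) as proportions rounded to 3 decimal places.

Each SE is √(p̂(1−p̂)/n): √(0.5070·0.4930/994) = 0.01586 and √(0.1770·0.8230/99) = 0.03836.
SE(p̂₁ − p̂₂) = √(SE₁² + SE₂²) = √(0.0002515396 + 0.0014714896) = 0.04151, since the two samples are independent.
At 90% confidence z* = 1.645; margin = 1.645 × 0.04151 = 0.06828.
The difference is 0.5070 − 0.1770 = 0.3300, so the interval is 0.3300 ± 0.06828 = (0.262, 0.398).

(0.262, 0.398)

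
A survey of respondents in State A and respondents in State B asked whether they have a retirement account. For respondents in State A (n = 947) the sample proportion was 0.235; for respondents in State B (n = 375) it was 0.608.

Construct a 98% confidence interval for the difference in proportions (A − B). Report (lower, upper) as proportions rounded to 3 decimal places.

(-0.440, -0.306)

The two standard errors are √(0.2350×0.7650/947) = 0.01378 and √(0.6080×0.3920/375) = 0.02521.
Because the samples are independent, SE_diff = √(0.01378² + 0.02521²) = 0.02873.
Using z* = 2.326 for 98%, ME = 2.326 × 0.02873 = 0.06683.
p̂₁ − p̂₂ = -0.3730; interval -0.3730 ± 0.06683 gives (-0.440, -0.306).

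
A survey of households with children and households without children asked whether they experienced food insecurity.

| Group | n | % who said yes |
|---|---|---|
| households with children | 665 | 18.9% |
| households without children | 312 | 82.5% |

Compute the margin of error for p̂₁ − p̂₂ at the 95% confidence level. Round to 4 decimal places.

0.0516

SE₁ = √(p̂₁(1−p̂₁)/n₁) = √(0.1890·0.8110/665) = 0.01518; SE₂ = √(0.8250·0.1750/312) = 0.02151.
Independent samples: SE of the difference = √(SE₁² + SE₂²) = √(0.0002304324 + 0.0004626801) = 0.02633.
z* for 95% confidence is 1.960, so the margin of error is 1.960 × 0.02633 = 0.05161.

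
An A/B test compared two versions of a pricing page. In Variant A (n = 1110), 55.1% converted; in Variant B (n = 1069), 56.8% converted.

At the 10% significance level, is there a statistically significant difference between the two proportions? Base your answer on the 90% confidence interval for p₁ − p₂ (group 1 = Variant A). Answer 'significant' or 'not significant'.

SE₁ = √(p̂₁(1−p̂₁)/n₁) = √(0.5510·0.4490/1110) = 0.01493; SE₂ = √(0.5680·0.4320/1069) = 0.01515.
Independent samples: SE of the difference = √(SE₁² + SE₂²) = √(0.0002229049 + 0.0002295225) = 0.02127.
z* for 90% confidence is 1.645, so the margin of error is 1.645 × 0.02127 = 0.03499.
Point estimate p̂₁ − p̂₂ = 0.5510 − 0.5680 = -0.0170.
-0.0170 ± 0.03499 → (-0.05199, 0.01799).
The interval (-0.05199, 0.01799) contains 0, so the difference is not significant.

not significant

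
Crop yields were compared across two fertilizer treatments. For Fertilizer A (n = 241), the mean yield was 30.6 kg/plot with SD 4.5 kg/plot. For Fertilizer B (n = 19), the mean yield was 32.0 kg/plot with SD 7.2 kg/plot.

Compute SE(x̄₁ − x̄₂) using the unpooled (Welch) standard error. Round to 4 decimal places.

Per-group SEs: s₁/√n₁ = 4.5/√241 = 0.2899, s₂/√n₂ = 7.2/√19 = 1.6518.
Unpooled SE of the difference: √(0.08404201 + 2.72844324) = 1.6770.

1.6770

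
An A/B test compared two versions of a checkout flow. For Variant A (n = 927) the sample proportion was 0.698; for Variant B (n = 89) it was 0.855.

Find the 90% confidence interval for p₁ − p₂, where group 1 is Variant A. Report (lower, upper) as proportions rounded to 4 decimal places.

Each SE is √(p̂(1−p̂)/n): √(0.6980·0.3020/927) = 0.01508 and √(0.8550·0.1450/89) = 0.03732.
SE(p̂₁ − p̂₂) = √(SE₁² + SE₂²) = √(0.0002274064 + 0.0013927824) = 0.04025, since the two samples are independent.
At 90% confidence z* = 1.645; margin = 1.645 × 0.04025 = 0.06621.
The difference is 0.6980 − 0.8550 = -0.1570, so the interval is -0.1570 ± 0.06621 = (-0.2232, -0.0908).

(-0.2232, -0.0908)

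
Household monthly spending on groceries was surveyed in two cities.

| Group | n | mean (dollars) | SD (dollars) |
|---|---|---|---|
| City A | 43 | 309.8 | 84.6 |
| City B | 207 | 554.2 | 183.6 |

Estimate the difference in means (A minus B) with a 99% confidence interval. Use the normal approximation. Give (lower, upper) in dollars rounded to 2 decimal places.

(-291.15, -197.65)

Per-group SEs: s₁/√n₁ = 84.6/√43 = 12.9014, s₂/√n₂ = 183.6/√207 = 12.7611.
Unpooled SE of the difference: √(166.44612196 + 162.84567321) = 18.1464.
Margin of error = z* · SE = 2.576 × 18.1464 = 46.7451.
x̄₁ − x̄₂ = 309.8 − 554.2 = -244.4000.
CI: -244.4000 ± 46.7451 = (-291.15, -197.65).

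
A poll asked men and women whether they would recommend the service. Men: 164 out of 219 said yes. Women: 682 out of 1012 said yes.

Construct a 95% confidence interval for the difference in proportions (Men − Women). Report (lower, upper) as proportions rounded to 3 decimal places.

First, p̂₁ = 164/219 = 0.7489; p̂₂ = 682/1012 = 0.6739.
The two standard errors are √(0.7489×0.2511/219) = 0.02930 and √(0.6739×0.3261/1012) = 0.01474.
Because the samples are independent, SE_diff = √(0.02930² + 0.01474²) = 0.03280.
Using z* = 1.960 for 95%, ME = 1.960 × 0.03280 = 0.06429.
p̂₁ − p̂₂ = 0.0750; interval 0.0750 ± 0.06429 gives (0.011, 0.139).

(0.011, 0.139)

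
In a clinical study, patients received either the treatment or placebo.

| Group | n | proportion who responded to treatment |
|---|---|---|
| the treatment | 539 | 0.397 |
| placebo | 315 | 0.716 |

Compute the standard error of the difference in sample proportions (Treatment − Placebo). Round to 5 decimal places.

Each SE is √(p̂(1−p̂)/n): √(0.3970·0.6030/539) = 0.02107 and √(0.7160·0.2840/315) = 0.02541.
SE(p̂₁ − p̂₂) = √(SE₁² + SE₂²) = √(0.0004439449 + 0.0006456681) = 0.03301, since the two samples are independent.

0.03301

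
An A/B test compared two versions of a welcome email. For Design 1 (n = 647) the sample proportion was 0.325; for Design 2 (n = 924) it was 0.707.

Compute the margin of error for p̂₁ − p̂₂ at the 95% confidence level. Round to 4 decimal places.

The two standard errors are √(0.3250×0.6750/647) = 0.01841 and √(0.7070×0.2930/924) = 0.01497.
Because the samples are independent, SE_diff = √(0.01841² + 0.01497²) = 0.02373.
Using z* = 1.960 for 95%, ME = 1.960 × 0.02373 = 0.04651.

0.0465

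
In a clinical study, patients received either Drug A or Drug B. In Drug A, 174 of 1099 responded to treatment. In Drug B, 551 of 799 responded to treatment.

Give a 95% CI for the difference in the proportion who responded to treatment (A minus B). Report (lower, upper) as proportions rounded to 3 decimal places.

(-0.570, -0.493)

p̂₁ = 174/1099 = 0.1583 and p̂₂ = 551/799 = 0.6896.
SE₁ = √(p̂₁(1−p̂₁)/n₁) = √(0.1583·0.8417/1099) = 0.01101; SE₂ = √(0.6896·0.3104/799) = 0.01637.
Independent samples: SE of the difference = √(SE₁² + SE₂²) = √(0.0001212201 + 0.0002679769) = 0.01973.
z* for 95% confidence is 1.960, so the margin of error is 1.960 × 0.01973 = 0.03867.
Point estimate p̂₁ − p̂₂ = 0.1583 − 0.6896 = -0.5313.
-0.5313 ± 0.03867 → (-0.570, -0.493).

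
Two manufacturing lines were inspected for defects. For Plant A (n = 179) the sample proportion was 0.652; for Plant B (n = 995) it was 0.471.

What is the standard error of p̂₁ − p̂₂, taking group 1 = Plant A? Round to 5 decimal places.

Each SE is √(p̂(1−p̂)/n): √(0.6520·0.3480/179) = 0.03560 and √(0.4710·0.5290/995) = 0.01582.
SE(p̂₁ − p̂₂) = √(SE₁² + SE₂²) = √(0.00126736 + 0.0002502724) = 0.03896, since the two samples are independent.

0.03896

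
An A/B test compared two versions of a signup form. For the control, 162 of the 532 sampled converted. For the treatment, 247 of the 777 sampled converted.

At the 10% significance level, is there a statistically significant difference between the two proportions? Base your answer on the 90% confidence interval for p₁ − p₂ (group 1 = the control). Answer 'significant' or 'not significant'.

Sample proportions: 162/532 = 0.3045, 247/777 = 0.3179.
Each SE is √(p̂(1−p̂)/n): √(0.3045·0.6955/532) = 0.01995 and √(0.3179·0.6821/777) = 0.01671.
SE(p̂₁ − p̂₂) = √(SE₁² + SE₂²) = √(0.0003980025 + 0.0002792241) = 0.02602, since the two samples are independent.
At 90% confidence z* = 1.645; margin = 1.645 × 0.02602 = 0.04280.
The difference is 0.3045 − 0.3179 = -0.0134, so the interval is -0.0134 ± 0.04280 = (-0.05620, 0.02940).
The interval (-0.05620, 0.02940) contains 0, so the difference is not significant.

not significant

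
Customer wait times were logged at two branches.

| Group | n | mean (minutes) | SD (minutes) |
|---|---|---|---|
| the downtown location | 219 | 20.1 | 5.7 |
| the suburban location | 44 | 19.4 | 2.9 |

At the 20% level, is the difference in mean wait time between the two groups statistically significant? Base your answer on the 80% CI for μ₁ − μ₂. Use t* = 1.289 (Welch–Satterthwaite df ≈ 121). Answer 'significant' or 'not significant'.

Per-group SEs: s₁/√n₁ = 5.7/√219 = 0.3852, s₂/√n₂ = 2.9/√44 = 0.4372.
Unpooled SE of the difference: √(0.14837904 + 0.19114384) = 0.5827.
Margin of error = t* · SE = 1.289 × 0.5827 = 0.7511.
x̄₁ − x̄₂ = 20.1 − 19.4 = 0.7000.
CI: 0.7000 ± 0.7511 = (-0.0511, 1.4511).
The interval (-0.0511, 1.4511) contains 0, so the difference is not significant.

not significant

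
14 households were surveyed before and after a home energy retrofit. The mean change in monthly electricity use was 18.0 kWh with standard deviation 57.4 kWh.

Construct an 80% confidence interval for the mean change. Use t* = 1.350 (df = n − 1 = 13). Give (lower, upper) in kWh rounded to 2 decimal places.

(-2.71, 38.71)

This is a matched-pairs design, so SE = s_d/√n = 57.4/√14 = 15.3408.
Margin = 1.350 × 15.3408 = 20.7101; the interval is 18.0 ± 20.7101 = (-2.71, 38.71).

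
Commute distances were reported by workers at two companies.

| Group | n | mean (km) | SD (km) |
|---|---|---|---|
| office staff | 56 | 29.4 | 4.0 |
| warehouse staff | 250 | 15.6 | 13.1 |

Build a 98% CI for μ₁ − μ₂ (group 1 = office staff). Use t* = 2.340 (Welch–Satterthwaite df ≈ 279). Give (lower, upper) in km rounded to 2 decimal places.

Standard errors of each mean: 4.0/√56 = 0.5345 and 13.1/√250 = 0.8285.
SE(x̄₁ − x̄₂) = √(0.5345² + 0.8285²) = 0.9860 for independent samples with unequal variances.
With t* = 2.340, the margin is 2.340 × 0.9860 = 2.3072.
x̄₁ − x̄₂ = 29.4 − 15.6 = 13.8000; the interval is 13.8000 ± 2.3072 = (11.49, 16.11).

(11.49, 16.11)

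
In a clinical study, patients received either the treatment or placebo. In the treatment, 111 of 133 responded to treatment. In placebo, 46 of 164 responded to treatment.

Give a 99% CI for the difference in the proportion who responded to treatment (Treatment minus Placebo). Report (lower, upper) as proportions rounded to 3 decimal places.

(0.431, 0.677)

First, p̂₁ = 111/133 = 0.8346; p̂₂ = 46/164 = 0.2805.
The two standard errors are √(0.8346×0.1654/133) = 0.03222 and √(0.2805×0.7195/164) = 0.03508.
Because the samples are independent, SE_diff = √(0.03222² + 0.03508²) = 0.04763.
Using z* = 2.576 for 99%, ME = 2.576 × 0.04763 = 0.12269.
p̂₁ − p̂₂ = 0.5541; interval 0.5541 ± 0.12269 gives (0.431, 0.677).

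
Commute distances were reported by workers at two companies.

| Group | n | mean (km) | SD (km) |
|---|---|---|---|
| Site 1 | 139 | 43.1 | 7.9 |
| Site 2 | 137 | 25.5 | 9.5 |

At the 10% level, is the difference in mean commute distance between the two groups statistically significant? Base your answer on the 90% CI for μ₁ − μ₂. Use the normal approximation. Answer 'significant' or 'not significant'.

significant

Per-group SEs: s₁/√n₁ = 7.9/√139 = 0.6701, s₂/√n₂ = 9.5/√137 = 0.8116.
Unpooled SE of the difference: √(0.44903401 + 0.65869456) = 1.0525.
Margin of error = z* · SE = 1.645 × 1.0525 = 1.7314.
x̄₁ − x̄₂ = 43.1 − 25.5 = 17.6000.
CI: 17.6000 ± 1.7314 = (15.8686, 19.3314).
The interval (15.8686, 19.3314) does not contain 0, so the difference is significant.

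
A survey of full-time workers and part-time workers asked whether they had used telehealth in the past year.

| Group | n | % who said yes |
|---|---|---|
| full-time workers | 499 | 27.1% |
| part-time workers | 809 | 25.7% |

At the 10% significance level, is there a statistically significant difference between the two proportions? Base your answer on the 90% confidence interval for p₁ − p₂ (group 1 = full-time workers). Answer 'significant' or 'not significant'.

Each SE is √(p̂(1−p̂)/n): √(0.2710·0.7290/499) = 0.01990 and √(0.2570·0.7430/809) = 0.01536.
SE(p̂₁ − p̂₂) = √(SE₁² + SE₂²) = √(0.00039601 + 0.0002359296) = 0.02514, since the two samples are independent.
At 90% confidence z* = 1.645; margin = 1.645 × 0.02514 = 0.04136.
The difference is 0.2710 − 0.2570 = 0.0140, so the interval is 0.0140 ± 0.04136 = (-0.02736, 0.05536).
The interval (-0.02736, 0.05536) contains 0, so the difference is not significant.

not significant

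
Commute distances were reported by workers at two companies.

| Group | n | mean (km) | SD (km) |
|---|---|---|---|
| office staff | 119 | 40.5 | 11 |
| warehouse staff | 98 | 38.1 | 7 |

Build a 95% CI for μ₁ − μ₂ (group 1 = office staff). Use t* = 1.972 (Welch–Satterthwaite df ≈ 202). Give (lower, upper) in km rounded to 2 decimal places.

(-0.03, 4.83)

SE₁ = s₁/√n₁ = 11/√119 = 1.0084; SE₂ = 7/√98 = 0.7071.
Independent samples, unequal variances: SE_diff = √(SE₁² + SE₂²) = √(1.01687056 + 0.49999041) = 1.2316.
t* = 1.972, so margin of error = 1.972 × 1.2316 = 2.4287.
Difference in means = 40.5 − 38.1 = 2.4000.
2.4000 ± 2.4287 → (-0.03, 4.83).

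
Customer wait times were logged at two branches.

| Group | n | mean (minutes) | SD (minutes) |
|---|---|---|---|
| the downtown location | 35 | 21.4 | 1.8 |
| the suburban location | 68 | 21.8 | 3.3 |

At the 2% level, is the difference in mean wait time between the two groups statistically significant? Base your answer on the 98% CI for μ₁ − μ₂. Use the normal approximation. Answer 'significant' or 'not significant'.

Standard errors of each mean: 1.8/√35 = 0.3043 and 3.3/√68 = 0.4002.
SE(x̄₁ − x̄₂) = √(0.3043² + 0.4002²) = 0.5028 for independent samples with unequal variances.
With z* = 2.326, the margin is 2.326 × 0.5028 = 1.1695.
x̄₁ − x̄₂ = 21.4 − 21.8 = -0.4000; the interval is -0.4000 ± 1.1695 = (-1.5695, 0.7695).
The interval (-1.5695, 0.7695) contains 0, so the difference is not significant.

not significant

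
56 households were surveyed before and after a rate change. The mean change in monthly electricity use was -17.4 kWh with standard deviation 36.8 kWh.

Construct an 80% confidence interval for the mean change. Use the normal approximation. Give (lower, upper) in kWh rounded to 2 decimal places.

This is a matched-pairs design, so SE = s_d/√n = 36.8/√56 = 4.9176.
Margin = 1.282 × 4.9176 = 6.3044; the interval is -17.4 ± 6.3044 = (-23.70, -11.10).

(-23.70, -11.10)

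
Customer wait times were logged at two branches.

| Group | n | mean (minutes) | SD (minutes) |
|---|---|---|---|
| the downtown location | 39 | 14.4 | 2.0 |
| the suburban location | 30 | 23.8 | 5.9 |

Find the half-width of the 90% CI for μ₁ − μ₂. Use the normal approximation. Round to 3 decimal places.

Standard errors of each mean: 2.0/√39 = 0.3203 and 5.9/√30 = 1.0772.
SE(x̄₁ − x̄₂) = √(0.3203² + 1.0772²) = 1.1238 for independent samples with unequal variances.
With z* = 1.645, the margin is 1.645 × 1.1238 = 1.8487.

1.849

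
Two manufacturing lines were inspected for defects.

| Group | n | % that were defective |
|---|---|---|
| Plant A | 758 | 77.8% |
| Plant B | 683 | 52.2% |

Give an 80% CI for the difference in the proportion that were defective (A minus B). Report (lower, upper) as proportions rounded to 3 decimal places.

(0.225, 0.287)

The two standard errors are √(0.7780×0.2220/758) = 0.01509 and √(0.5220×0.4780/683) = 0.01911.
Because the samples are independent, SE_diff = √(0.01509² + 0.01911²) = 0.02435.
Using z* = 1.282 for 80%, ME = 1.282 × 0.02435 = 0.03122.
p̂₁ − p̂₂ = 0.2560; interval 0.2560 ± 0.03122 gives (0.225, 0.287).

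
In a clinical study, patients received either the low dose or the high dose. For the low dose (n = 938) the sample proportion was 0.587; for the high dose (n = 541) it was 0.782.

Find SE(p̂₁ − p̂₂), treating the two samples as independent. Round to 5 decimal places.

0.02395

Each SE is √(p̂(1−p̂)/n): √(0.5870·0.4130/938) = 0.01608 and √(0.7820·0.2180/541) = 0.01775.
SE(p̂₁ − p̂₂) = √(SE₁² + SE₂²) = √(0.0002585664 + 0.0003150625) = 0.02395, since the two samples are independent.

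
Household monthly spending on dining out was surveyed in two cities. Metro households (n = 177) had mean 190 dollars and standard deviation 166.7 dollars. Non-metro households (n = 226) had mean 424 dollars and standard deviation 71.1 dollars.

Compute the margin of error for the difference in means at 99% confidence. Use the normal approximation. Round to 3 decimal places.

Per-group SEs: s₁/√n₁ = 166.7/√177 = 12.5299, s₂/√n₂ = 71.1/√226 = 4.7295.
Unpooled SE of the difference: √(156.99839401 + 22.36817025) = 13.3928.
Margin of error = z* · SE = 2.576 × 13.3928 = 34.4999.

34.500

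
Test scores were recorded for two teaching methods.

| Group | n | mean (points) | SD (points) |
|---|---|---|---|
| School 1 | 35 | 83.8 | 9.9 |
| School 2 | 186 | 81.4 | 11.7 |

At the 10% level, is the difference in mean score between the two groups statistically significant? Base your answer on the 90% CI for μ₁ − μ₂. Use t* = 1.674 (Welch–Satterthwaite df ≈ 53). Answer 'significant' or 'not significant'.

Standard errors of each mean: 9.9/√35 = 1.6734 and 11.7/√186 = 0.8579.
SE(x̄₁ − x̄₂) = √(1.6734² + 0.8579²) = 1.8805 for independent samples with unequal variances.
With t* = 1.674, the margin is 1.674 × 1.8805 = 3.1480.
x̄₁ − x̄₂ = 83.8 − 81.4 = 2.4000; the interval is 2.4000 ± 3.1480 = (-0.7480, 5.5480).
The interval (-0.7480, 5.5480) contains 0, so the difference is not significant.

not significant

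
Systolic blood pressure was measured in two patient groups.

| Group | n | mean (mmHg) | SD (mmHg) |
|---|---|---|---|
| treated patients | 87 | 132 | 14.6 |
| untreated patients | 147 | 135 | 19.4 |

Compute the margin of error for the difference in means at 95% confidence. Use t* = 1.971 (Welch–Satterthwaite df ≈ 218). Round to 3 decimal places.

4.412

SE₁ = s₁/√n₁ = 14.6/√87 = 1.5653; SE₂ = 19.4/√147 = 1.6001.
Independent samples, unequal variances: SE_diff = √(SE₁² + SE₂²) = √(2.45016409 + 2.56032001) = 2.2384.
t* = 1.971, so margin of error = 1.971 × 2.2384 = 4.4119.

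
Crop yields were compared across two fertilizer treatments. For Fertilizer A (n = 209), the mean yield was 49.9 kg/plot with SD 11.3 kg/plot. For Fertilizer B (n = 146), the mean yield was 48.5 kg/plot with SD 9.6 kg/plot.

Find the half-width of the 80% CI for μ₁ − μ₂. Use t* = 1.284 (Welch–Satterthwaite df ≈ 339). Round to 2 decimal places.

Standard errors of each mean: 11.3/√209 = 0.7816 and 9.6/√146 = 0.7945.
SE(x̄₁ − x̄₂) = √(0.7816² + 0.7945²) = 1.1145 for independent samples with unequal variances.
With t* = 1.284, the margin is 1.284 × 1.1145 = 1.4310.

1.43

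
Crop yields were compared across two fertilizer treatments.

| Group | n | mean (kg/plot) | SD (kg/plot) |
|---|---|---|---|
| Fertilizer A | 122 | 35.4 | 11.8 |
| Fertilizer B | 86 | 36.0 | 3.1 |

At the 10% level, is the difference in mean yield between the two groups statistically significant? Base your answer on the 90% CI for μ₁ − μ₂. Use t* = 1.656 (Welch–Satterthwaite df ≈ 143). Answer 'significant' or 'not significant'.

SE₁ = s₁/√n₁ = 11.8/√122 = 1.0683; SE₂ = 3.1/√86 = 0.3343.
Independent samples, unequal variances: SE_diff = √(SE₁² + SE₂²) = √(1.14126489 + 0.11175649) = 1.1194.
t* = 1.656, so margin of error = 1.656 × 1.1194 = 1.8537.
Difference in means = 35.4 − 36.0 = -0.6000.
-0.6000 ± 1.8537 → (-2.4537, 1.2537).
The interval (-2.4537, 1.2537) contains 0, so the difference is not significant.

not significant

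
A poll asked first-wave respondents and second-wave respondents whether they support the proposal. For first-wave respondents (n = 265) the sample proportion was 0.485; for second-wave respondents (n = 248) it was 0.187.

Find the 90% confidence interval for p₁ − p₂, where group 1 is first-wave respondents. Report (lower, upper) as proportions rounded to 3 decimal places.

(0.233, 0.363)

Each SE is √(p̂(1−p̂)/n): √(0.4850·0.5150/265) = 0.03070 and √(0.1870·0.8130/248) = 0.02476.
SE(p̂₁ − p̂₂) = √(SE₁² + SE₂²) = √(0.00094249 + 0.0006130576) = 0.03944, since the two samples are independent.
At 90% confidence z* = 1.645; margin = 1.645 × 0.03944 = 0.06488.
The difference is 0.4850 − 0.1870 = 0.2980, so the interval is 0.2980 ± 0.06488 = (0.233, 0.363).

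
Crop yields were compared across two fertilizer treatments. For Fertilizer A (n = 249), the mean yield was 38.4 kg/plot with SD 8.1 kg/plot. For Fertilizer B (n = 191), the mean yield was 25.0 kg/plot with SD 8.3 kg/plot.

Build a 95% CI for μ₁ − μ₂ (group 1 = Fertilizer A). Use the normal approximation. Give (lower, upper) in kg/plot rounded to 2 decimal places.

(11.85, 14.95)

Per-group SEs: s₁/√n₁ = 8.1/√249 = 0.5133, s₂/√n₂ = 8.3/√191 = 0.6006.
Unpooled SE of the difference: √(0.26347689 + 0.36072036) = 0.7901.
Margin of error = z* · SE = 1.960 × 0.7901 = 1.5486.
x̄₁ − x̄₂ = 38.4 − 25.0 = 13.4000.
CI: 13.4000 ± 1.5486 = (11.85, 14.95).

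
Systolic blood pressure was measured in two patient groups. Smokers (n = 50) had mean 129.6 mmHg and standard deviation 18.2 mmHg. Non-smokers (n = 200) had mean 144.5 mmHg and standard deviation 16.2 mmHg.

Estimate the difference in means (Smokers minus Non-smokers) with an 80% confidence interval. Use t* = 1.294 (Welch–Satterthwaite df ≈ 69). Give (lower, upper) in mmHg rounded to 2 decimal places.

Standard errors of each mean: 18.2/√50 = 2.5739 and 16.2/√200 = 1.1455.
SE(x̄₁ − x̄₂) = √(2.5739² + 1.1455²) = 2.8173 for independent samples with unequal variances.
With t* = 1.294, the margin is 1.294 × 2.8173 = 3.6456.
x̄₁ − x̄₂ = 129.6 − 144.5 = -14.9000; the interval is -14.9000 ± 3.6456 = (-18.55, -11.25).

(-18.55, -11.25)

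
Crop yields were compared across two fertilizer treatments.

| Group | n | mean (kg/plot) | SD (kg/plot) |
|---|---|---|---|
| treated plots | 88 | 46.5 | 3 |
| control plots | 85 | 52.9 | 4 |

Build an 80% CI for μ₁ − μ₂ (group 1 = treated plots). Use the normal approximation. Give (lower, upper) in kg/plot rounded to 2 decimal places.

(-7.09, -5.71)

Per-group SEs: s₁/√n₁ = 3/√88 = 0.3198, s₂/√n₂ = 4/√85 = 0.4339.
Unpooled SE of the difference: √(0.10227204 + 0.18826921) = 0.5390.
Margin of error = z* · SE = 1.282 × 0.5390 = 0.6910.
x̄₁ − x̄₂ = 46.5 − 52.9 = -6.4000.
CI: -6.4000 ± 0.6910 = (-7.09, -5.71).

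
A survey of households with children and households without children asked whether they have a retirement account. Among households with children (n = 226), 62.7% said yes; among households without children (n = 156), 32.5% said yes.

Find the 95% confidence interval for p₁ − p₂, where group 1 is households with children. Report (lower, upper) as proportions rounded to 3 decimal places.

(0.205, 0.399)

SE₁ = √(p̂₁(1−p̂₁)/n₁) = √(0.6270·0.3730/226) = 0.03217; SE₂ = √(0.3250·0.6750/156) = 0.03750.
Independent samples: SE of the difference = √(SE₁² + SE₂²) = √(0.0010349089 + 0.00140625) = 0.04941.
z* for 95% confidence is 1.960, so the margin of error is 1.960 × 0.04941 = 0.09684.
Point estimate p̂₁ − p̂₂ = 0.6270 − 0.3250 = 0.3020.
0.3020 ± 0.09684 → (0.205, 0.399).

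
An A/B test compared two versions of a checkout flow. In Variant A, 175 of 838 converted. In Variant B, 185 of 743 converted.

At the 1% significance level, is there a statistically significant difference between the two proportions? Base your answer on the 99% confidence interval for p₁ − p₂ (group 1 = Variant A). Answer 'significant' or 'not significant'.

not significant

First, p̂₁ = 175/838 = 0.2088; p̂₂ = 185/743 = 0.2490.
The two standard errors are √(0.2088×0.7912/838) = 0.01404 and √(0.2490×0.7510/743) = 0.01586.
Because the samples are independent, SE_diff = √(0.01404² + 0.01586²) = 0.02118.
Using z* = 2.576 for 99%, ME = 2.576 × 0.02118 = 0.05456.
p̂₁ − p̂₂ = -0.0402; interval -0.0402 ± 0.05456 gives (-0.09476, 0.01436).
The interval (-0.09476, 0.01436) contains 0, so the difference is not significant.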